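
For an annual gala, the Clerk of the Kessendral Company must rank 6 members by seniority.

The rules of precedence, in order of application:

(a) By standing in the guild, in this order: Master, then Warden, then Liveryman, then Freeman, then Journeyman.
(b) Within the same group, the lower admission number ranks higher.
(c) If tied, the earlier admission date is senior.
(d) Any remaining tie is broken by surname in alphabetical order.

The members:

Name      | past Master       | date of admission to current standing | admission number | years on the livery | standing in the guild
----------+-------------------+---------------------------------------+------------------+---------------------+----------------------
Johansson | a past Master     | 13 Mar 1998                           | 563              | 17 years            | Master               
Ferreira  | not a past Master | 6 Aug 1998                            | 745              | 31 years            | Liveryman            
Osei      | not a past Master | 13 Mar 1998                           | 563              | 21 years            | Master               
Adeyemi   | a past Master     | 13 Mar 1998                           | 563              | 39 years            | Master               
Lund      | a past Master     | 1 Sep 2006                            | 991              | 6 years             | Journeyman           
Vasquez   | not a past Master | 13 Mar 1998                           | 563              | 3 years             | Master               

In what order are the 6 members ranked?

Adeyemi, Johansson, Osei, Vasquez, Ferreira, Lund

By standing in the guild: Adeyemi, Johansson, Osei and Vasquez (Master); then Ferreira (Liveryman); then Lund (Journeyman).
Adeyemi, Johansson, Osei and Vasquez all have admission number 563, so the next rule applies.
Adeyemi, Johansson, Osei and Vasquez all have date of admission to current standing 13 Mar 1998, so the next rule applies.
Among Adeyemi, Johansson, Osei and Vasquez, alphabetically by surname: Adeyemi before Johansson before Osei before Vasquez.
Full order: Adeyemi, Johansson, Osei, Vasquez, Ferreira, Lund.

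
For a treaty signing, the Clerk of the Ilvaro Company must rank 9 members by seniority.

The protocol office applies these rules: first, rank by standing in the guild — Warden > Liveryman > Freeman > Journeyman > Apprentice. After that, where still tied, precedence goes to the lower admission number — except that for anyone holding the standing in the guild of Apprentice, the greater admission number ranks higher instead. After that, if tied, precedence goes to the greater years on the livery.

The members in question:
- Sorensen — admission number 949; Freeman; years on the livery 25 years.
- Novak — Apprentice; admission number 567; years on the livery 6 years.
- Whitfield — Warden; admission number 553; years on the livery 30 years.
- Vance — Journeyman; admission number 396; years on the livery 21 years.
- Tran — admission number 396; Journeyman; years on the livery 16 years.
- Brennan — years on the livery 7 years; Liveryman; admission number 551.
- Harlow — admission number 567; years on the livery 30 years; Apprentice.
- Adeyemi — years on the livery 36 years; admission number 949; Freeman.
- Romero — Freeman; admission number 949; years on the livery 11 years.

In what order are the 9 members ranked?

Whitfield, Brennan, Adeyemi, Sorensen, Romero, Vance, Tran, Harlow, Novak

By standing in the guild: Whitfield (Warden); then Brennan (Liveryman); then Adeyemi, Sorensen and Romero (Freeman); then Vance and Tran (Journeyman); then Harlow and Novak (Apprentice).
Adeyemi, Sorensen and Romero all have admission number 949, so the next rule applies.
Among Adeyemi, Sorensen and Romero, by years on the livery (higher first): Adeyemi (36 years) before Sorensen (25 years) before Romero (11 years).
Vance and Tran both have admission number 396, so the next rule applies.
Among Vance and Tran, by years on the livery (higher first): Vance (21 years) before Tran (16 years).
Harlow and Novak both have admission number 567, so the next rule applies.
Among Harlow and Novak, by years on the livery (higher first): Harlow (30 years) before Novak (6 years).
Full order: Whitfield, Brennan, Adeyemi, Sorensen, Romero, Vance, Tran, Harlow, Novak.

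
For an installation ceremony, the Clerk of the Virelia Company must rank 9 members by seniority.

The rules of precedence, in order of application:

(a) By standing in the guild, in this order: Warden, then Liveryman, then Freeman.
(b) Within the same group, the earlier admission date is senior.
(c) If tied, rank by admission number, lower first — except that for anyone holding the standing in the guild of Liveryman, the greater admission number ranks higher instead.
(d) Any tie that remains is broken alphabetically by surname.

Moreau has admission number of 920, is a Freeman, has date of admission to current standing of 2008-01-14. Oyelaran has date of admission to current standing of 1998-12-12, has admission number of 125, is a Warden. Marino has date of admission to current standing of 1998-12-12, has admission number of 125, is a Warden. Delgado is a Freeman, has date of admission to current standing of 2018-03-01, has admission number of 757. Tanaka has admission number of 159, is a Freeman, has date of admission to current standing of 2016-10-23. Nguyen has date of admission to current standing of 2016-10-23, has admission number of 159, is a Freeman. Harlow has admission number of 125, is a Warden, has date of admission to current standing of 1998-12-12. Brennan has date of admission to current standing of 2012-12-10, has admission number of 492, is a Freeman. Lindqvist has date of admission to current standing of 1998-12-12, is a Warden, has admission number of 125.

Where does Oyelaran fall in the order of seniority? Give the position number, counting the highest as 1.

4

By standing in the guild: Harlow, Lindqvist, Marino and Oyelaran (Warden); then Moreau, Brennan, Nguyen, Tanaka and Delgado (Freeman).
Harlow, Lindqvist, Marino and Oyelaran all have date of admission to current standing 1998-12-12, so the next rule applies.
Harlow, Lindqvist, Marino and Oyelaran all have admission number 125, so the next rule applies.
Among Harlow, Lindqvist, Marino and Oyelaran, alphabetically by surname: Harlow before Lindqvist before Marino before Oyelaran.
Among Moreau, Brennan, Nguyen, Tanaka and Delgado, by date of admission to current standing (earlier first): Moreau (2008-01-14) before Brennan (2012-12-10) before Nguyen and Tanaka (2016-10-23) before Delgado (2018-03-01).
Nguyen and Tanaka both have admission number 159, so the next rule applies.
Among Nguyen and Tanaka, alphabetically by surname: Nguyen before Tanaka.
Order: Harlow, Lindqvist, Marino, Oyelaran, Moreau, Brennan, Nguyen, Tanaka, Delgado. So position 4.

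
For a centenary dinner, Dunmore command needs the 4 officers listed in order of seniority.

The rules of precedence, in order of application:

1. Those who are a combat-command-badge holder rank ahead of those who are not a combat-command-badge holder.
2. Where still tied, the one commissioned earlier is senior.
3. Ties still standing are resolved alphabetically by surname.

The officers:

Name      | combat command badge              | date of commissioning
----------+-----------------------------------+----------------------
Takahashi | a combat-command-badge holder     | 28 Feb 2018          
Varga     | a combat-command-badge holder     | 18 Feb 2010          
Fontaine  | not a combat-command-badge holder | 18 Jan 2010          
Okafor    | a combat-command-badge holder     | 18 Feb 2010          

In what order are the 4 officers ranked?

Okafor, Varga, Takahashi, Fontaine

By the first rule: Okafor, Varga and Takahashi (each a combat-command-badge holder); then Fontaine (not a combat-command-badge holder).
Among Okafor, Varga and Takahashi, by date of commissioning (earlier first): Okafor and Varga (18 Feb 2010) before Takahashi (28 Feb 2018).
Among Okafor and Varga, alphabetically by surname: Okafor before Varga.
Full order: Okafor, Varga, Takahashi, Fontaine.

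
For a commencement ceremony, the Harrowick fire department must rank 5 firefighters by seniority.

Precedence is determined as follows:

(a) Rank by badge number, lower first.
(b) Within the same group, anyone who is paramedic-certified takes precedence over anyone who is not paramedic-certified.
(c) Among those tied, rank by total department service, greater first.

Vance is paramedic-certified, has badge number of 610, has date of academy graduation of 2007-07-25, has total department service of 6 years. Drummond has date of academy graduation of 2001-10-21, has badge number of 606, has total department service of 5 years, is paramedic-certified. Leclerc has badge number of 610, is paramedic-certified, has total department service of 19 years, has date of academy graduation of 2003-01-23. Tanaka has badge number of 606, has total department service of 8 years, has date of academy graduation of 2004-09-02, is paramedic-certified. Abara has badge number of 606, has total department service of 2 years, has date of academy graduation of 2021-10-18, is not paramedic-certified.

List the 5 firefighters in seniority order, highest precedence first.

Tanaka, Drummond, Abara, Leclerc, Vance

By badge number (lower first): Tanaka, Drummond and Abara (each 606); then Leclerc and Vance (both 610).
Among Tanaka, Drummond and Abara, paramedic-certified before not paramedic-certified: Tanaka and Drummond (paramedic-certified) before Abara (not paramedic-certified).
Among Tanaka and Drummond, by total department service (higher first): Tanaka (8 years) before Drummond (5 years).
Leclerc and Vance are each paramedic-certified, so the next rule applies.
Among Leclerc and Vance, by total department service (higher first): Leclerc (19 years) before Vance (6 years).
Full order: Tanaka, Drummond, Abara, Leclerc, Vance.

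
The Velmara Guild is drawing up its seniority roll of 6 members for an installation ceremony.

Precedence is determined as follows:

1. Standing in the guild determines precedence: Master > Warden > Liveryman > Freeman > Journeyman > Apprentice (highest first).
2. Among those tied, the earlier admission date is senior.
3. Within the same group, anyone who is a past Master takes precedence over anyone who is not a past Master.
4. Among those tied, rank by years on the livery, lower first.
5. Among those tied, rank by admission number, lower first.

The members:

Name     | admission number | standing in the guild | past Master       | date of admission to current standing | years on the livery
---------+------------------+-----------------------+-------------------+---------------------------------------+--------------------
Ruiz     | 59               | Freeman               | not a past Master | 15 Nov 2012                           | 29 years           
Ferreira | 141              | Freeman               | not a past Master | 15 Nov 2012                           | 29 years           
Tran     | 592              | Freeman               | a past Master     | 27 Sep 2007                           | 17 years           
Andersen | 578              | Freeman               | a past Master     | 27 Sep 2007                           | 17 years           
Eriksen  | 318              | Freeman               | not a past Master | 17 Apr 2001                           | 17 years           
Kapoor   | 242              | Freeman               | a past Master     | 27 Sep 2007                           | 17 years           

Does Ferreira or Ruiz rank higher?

By standing in the guild: Eriksen, Kapoor, Andersen, Tran, Ruiz and Ferreira (Freeman).
Among Eriksen, Kapoor, Andersen, Tran, Ruiz and Ferreira, by date of admission to current standing (earlier first): Eriksen (17 Apr 2001) before Kapoor, Andersen and Tran (27 Sep 2007) before Ruiz and Ferreira (15 Nov 2012).
Kapoor, Andersen and Tran are each a past Master, so the next rule applies.
Kapoor, Andersen and Tran all have years on the livery 17 years, so the next rule applies.
Among Kapoor, Andersen and Tran, by admission number (lower first): Kapoor (242) before Andersen (578) before Tran (592).
Ruiz and Ferreira are each not a past Master, so the next rule applies.
Ruiz and Ferreira both have years on the livery 29 years, so the next rule applies.
Among Ruiz and Ferreira, by admission number (lower first): Ruiz (59) before Ferreira (141).
So Ruiz takes precedence.

Ruiz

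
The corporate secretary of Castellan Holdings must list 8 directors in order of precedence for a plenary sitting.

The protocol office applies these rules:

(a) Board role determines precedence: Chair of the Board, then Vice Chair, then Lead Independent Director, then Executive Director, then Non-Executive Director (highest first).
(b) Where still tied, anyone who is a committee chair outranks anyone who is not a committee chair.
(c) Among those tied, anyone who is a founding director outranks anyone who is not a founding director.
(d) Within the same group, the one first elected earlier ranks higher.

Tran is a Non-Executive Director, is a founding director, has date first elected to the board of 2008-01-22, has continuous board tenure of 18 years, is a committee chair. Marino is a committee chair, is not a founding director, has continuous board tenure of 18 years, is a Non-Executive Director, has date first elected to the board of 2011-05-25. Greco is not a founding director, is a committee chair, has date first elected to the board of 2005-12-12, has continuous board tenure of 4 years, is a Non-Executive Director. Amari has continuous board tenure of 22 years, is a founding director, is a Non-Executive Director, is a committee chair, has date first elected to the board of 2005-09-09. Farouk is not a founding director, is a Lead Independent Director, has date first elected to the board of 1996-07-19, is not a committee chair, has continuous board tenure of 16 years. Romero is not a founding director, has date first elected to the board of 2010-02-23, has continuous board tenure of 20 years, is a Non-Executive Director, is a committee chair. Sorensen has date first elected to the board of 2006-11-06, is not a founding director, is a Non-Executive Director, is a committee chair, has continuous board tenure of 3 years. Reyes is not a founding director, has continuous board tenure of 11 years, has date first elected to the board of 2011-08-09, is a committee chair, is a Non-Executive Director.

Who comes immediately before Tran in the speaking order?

Amari

By board role: Farouk (Lead Independent Director); then Amari, Tran, Greco, Sorensen, Romero, Marino and Reyes (Non-Executive Director).
Amari, Tran, Greco, Sorensen, Romero, Marino and Reyes are each a committee chair, so the next rule applies.
Among Amari, Tran, Greco, Sorensen, Romero, Marino and Reyes, a founding director before not a founding director: Amari and Tran (a founding director) before Greco, Sorensen, Romero, Marino and Reyes (not a founding director).
Among Amari and Tran, by date first elected to the board (earlier first): Amari (2005-09-09) before Tran (2008-01-22).
Among Greco, Sorensen, Romero, Marino and Reyes, by date first elected to the board (earlier first): Greco (2005-12-12) before Sorensen (2006-11-06) before Romero (2010-02-23) before Marino (2011-05-25) before Reyes (2011-08-09).
Order: Farouk, Amari, Tran, Greco, Sorensen, Romero, Marino, Reyes.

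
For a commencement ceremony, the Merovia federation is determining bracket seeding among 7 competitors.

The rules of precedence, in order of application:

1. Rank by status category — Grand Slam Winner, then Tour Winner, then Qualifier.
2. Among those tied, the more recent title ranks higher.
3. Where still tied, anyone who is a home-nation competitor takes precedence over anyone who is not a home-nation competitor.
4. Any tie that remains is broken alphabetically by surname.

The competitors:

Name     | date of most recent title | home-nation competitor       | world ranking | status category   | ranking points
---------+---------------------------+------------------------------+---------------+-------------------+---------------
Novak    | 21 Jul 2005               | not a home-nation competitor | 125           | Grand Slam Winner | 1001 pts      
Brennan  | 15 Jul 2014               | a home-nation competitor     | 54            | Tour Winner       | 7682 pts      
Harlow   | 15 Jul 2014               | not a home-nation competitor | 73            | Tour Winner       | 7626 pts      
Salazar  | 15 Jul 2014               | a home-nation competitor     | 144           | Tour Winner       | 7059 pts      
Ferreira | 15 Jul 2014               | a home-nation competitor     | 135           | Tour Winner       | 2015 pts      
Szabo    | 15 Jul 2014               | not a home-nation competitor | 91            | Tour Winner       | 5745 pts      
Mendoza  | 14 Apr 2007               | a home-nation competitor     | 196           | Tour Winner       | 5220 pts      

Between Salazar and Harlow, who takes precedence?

Salazar

By status category: Novak (Grand Slam Winner); then Brennan, Ferreira, Salazar, Harlow, Szabo and Mendoza (Tour Winner).
Among Brennan, Ferreira, Salazar, Harlow, Szabo and Mendoza, by date of most recent title (later first): Brennan, Ferreira, Salazar, Harlow and Szabo (15 Jul 2014) before Mendoza (14 Apr 2007).
Among Brennan, Ferreira, Salazar, Harlow and Szabo, a home-nation competitor before not a home-nation competitor: Brennan, Ferreira and Salazar (a home-nation competitor) before Harlow and Szabo (not a home-nation competitor).
Among Brennan, Ferreira and Salazar, alphabetically by surname: Brennan before Ferreira before Salazar.
Among Harlow and Szabo, alphabetically by surname: Harlow before Szabo.
So Salazar takes precedence.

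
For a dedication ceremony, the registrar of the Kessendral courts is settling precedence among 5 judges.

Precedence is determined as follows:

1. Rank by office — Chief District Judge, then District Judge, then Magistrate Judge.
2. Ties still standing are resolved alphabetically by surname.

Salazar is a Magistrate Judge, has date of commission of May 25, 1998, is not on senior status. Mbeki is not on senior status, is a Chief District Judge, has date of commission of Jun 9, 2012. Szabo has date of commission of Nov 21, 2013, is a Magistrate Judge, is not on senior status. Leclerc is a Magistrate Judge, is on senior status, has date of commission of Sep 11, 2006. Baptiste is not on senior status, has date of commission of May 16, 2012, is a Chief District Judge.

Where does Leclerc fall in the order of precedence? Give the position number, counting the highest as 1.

3

By office: Baptiste and Mbeki (Chief District Judge); then Leclerc, Salazar and Szabo (Magistrate Judge).
Among Baptiste and Mbeki, alphabetically by surname: Baptiste before Mbeki.
Among Leclerc, Salazar and Szabo, alphabetically by surname: Leclerc before Salazar before Szabo.
Order: Baptiste, Mbeki, Leclerc, Salazar, Szabo. So position 3.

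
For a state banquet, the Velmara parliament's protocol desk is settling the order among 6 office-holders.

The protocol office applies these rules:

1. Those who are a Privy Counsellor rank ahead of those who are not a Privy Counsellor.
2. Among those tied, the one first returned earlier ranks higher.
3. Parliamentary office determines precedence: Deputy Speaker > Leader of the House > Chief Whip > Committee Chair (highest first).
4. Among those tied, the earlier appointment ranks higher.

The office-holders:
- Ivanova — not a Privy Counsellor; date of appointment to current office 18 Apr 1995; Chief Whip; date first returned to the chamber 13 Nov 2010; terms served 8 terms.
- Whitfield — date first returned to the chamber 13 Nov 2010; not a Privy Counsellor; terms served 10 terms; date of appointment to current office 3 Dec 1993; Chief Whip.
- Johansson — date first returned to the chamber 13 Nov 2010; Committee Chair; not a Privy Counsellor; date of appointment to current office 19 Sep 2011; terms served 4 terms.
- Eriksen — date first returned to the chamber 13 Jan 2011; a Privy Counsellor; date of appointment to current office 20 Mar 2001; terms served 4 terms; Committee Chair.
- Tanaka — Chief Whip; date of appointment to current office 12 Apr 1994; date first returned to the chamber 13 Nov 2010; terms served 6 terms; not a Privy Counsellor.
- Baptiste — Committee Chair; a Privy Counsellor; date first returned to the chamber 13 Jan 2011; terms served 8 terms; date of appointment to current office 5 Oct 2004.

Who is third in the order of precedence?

By the first rule: Eriksen and Baptiste (both a Privy Counsellor); then Whitfield, Tanaka, Ivanova and Johansson (each not a Privy Counsellor).
Eriksen and Baptiste both have date first returned to the chamber 13 Jan 2011, so the next rule applies.
Eriksen and Baptiste are each Committee Chair, so the next rule applies.
Among Eriksen and Baptiste, by date of appointment to current office (earlier first): Eriksen (20 Mar 2001) before Baptiste (5 Oct 2004).
Whitfield, Tanaka, Ivanova and Johansson all have date first returned to the chamber 13 Nov 2010, so the next rule applies.
Among Whitfield, Tanaka, Ivanova and Johansson, by parliamentary office: Whitfield, Tanaka and Ivanova (Chief Whip) before Johansson (Committee Chair).
Among Whitfield, Tanaka and Ivanova, by date of appointment to current office (earlier first): Whitfield (3 Dec 1993) before Tanaka (12 Apr 1994) before Ivanova (18 Apr 1995).
Order: Eriksen, Baptiste, Whitfield, Tanaka, Ivanova, Johansson.

Whitfield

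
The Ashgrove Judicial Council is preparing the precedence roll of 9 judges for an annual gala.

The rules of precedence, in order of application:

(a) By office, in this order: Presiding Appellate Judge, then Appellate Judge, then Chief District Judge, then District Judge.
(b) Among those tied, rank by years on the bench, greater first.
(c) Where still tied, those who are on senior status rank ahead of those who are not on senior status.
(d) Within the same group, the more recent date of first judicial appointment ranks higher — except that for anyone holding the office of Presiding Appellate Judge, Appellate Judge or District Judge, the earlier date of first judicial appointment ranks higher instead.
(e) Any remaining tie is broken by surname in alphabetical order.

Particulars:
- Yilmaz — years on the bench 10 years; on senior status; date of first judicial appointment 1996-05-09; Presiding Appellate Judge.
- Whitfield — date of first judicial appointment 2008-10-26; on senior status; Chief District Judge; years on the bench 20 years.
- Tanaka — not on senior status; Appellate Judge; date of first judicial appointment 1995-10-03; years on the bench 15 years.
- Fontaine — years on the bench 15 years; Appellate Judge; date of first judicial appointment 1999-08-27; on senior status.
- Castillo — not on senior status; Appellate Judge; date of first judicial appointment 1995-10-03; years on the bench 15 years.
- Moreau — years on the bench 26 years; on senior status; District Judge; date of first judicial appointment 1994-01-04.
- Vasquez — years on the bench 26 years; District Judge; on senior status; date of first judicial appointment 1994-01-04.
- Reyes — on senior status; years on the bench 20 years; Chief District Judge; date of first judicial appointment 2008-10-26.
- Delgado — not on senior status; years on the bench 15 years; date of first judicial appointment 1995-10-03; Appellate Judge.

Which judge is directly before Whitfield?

By office: Yilmaz (Presiding Appellate Judge); then Fontaine, Castillo, Delgado and Tanaka (Appellate Judge); then Reyes and Whitfield (Chief District Judge); then Moreau and Vasquez (District Judge).
Fontaine, Castillo, Delgado and Tanaka all have years on the bench 15 years, so the next rule applies.
Among Fontaine, Castillo, Delgado and Tanaka, on senior status before not on senior status: Fontaine (on senior status) before Castillo, Delgado and Tanaka (not on senior status).
Castillo, Delgado and Tanaka all have date of first judicial appointment 1995-10-03, so the next rule applies.
Among Castillo, Delgado and Tanaka, alphabetically by surname: Castillo before Delgado before Tanaka.
Reyes and Whitfield both have years on the bench 20 years, so the next rule applies.
Reyes and Whitfield are each on senior status, so the next rule applies.
Reyes and Whitfield both have date of first judicial appointment 2008-10-26, so the next rule applies.
Among Reyes and Whitfield, alphabetically by surname: Reyes before Whitfield.
Moreau and Vasquez both have years on the bench 26 years, so the next rule applies.
Moreau and Vasquez are each on senior status, so the next rule applies.
Moreau and Vasquez both have date of first judicial appointment 1994-01-04, so the next rule applies.
Among Moreau and Vasquez, alphabetically by surname: Moreau before Vasquez.
Order: Yilmaz, Fontaine, Castillo, Delgado, Tanaka, Reyes, Whitfield, Moreau, Vasquez.

Reyes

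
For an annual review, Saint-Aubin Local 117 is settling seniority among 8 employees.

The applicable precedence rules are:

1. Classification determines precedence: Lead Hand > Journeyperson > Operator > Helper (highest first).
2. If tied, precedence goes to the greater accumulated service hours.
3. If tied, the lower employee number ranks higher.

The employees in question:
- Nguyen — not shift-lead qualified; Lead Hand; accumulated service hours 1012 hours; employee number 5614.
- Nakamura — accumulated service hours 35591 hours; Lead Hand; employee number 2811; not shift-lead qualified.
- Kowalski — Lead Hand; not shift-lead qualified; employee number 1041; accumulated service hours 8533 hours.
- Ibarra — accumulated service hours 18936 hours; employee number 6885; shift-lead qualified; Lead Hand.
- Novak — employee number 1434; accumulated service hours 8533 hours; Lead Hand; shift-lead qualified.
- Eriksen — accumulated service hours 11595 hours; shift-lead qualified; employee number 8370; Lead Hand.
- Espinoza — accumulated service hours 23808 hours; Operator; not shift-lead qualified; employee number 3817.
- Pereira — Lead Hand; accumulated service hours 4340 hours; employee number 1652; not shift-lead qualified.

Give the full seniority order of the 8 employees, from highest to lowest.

By classification: Nakamura, Ibarra, Eriksen, Kowalski, Novak, Pereira and Nguyen (Lead Hand); then Espinoza (Operator).
Among Nakamura, Ibarra, Eriksen, Kowalski, Novak, Pereira and Nguyen, by accumulated service hours (higher first): Nakamura (35591 hours) before Ibarra (18936 hours) before Eriksen (11595 hours) before Kowalski and Novak (8533 hours) before Pereira (4340 hours) before Nguyen (1012 hours).
Among Kowalski and Novak, by employee number (lower first): Kowalski (1041) before Novak (1434).
Full order: Nakamura, Ibarra, Eriksen, Kowalski, Novak, Pereira, Nguyen, Espinoza.

Nakamura, Ibarra, Eriksen, Kowalski, Novak, Pereira, Nguyen, Espinoza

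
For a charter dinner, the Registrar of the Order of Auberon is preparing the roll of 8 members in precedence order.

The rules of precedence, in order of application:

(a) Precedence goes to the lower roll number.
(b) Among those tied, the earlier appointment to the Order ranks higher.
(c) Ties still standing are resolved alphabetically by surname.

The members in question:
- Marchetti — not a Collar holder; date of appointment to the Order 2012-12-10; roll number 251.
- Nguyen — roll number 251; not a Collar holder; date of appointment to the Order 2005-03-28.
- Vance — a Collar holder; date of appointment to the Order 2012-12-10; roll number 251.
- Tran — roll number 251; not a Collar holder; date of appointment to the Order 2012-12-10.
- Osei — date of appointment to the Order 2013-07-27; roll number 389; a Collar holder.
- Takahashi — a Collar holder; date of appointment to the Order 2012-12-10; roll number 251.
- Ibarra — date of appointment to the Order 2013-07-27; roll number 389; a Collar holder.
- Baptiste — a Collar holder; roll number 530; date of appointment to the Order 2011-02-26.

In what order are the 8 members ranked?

Nguyen, Marchetti, Takahashi, Tran, Vance, Ibarra, Osei, Baptiste

By roll number (lower first): Nguyen, Marchetti, Takahashi, Tran and Vance (each 251); then Ibarra and Osei (both 389); then Baptiste (530).
Among Nguyen, Marchetti, Takahashi, Tran and Vance, by date of appointment to the Order (earlier first): Nguyen (2005-03-28) before Marchetti, Takahashi, Tran and Vance (2012-12-10).
Among Marchetti, Takahashi, Tran and Vance, alphabetically by surname: Marchetti before Takahashi before Tran before Vance.
Ibarra and Osei both have date of appointment to the Order 2013-07-27, so the next rule applies.
Among Ibarra and Osei, alphabetically by surname: Ibarra before Osei.
Full order: Nguyen, Marchetti, Takahashi, Tran, Vance, Ibarra, Osei, Baptiste.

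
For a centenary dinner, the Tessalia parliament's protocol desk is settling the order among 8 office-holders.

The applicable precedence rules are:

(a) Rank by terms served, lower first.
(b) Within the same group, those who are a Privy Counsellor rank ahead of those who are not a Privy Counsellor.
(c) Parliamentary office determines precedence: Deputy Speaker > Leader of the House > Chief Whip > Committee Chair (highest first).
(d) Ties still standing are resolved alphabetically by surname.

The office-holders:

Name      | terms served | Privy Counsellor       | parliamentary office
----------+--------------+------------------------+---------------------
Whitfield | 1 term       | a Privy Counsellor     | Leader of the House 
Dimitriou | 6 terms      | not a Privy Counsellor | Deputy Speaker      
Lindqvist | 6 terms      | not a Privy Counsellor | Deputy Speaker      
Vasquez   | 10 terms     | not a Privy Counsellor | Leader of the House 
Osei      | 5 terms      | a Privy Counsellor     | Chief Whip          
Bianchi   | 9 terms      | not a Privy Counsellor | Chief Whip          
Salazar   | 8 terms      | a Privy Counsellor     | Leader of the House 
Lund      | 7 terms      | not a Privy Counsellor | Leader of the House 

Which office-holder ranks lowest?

By terms served (lower first): Whitfield (1 term); then Osei (5 terms); then Dimitriou and Lindqvist (both 6 terms); then Lund (7 terms); then Salazar (8 terms); then Bianchi (9 terms); then Vasquez (10 terms).
Dimitriou and Lindqvist are each not a Privy Counsellor, so the next rule applies.
Dimitriou and Lindqvist are each Deputy Speaker, so the next rule applies.
Among Dimitriou and Lindqvist, alphabetically by surname: Dimitriou before Lindqvist.
Order: Whitfield, Osei, Dimitriou, Lindqvist, Lund, Salazar, Bianchi, Vasquez.

Vasquez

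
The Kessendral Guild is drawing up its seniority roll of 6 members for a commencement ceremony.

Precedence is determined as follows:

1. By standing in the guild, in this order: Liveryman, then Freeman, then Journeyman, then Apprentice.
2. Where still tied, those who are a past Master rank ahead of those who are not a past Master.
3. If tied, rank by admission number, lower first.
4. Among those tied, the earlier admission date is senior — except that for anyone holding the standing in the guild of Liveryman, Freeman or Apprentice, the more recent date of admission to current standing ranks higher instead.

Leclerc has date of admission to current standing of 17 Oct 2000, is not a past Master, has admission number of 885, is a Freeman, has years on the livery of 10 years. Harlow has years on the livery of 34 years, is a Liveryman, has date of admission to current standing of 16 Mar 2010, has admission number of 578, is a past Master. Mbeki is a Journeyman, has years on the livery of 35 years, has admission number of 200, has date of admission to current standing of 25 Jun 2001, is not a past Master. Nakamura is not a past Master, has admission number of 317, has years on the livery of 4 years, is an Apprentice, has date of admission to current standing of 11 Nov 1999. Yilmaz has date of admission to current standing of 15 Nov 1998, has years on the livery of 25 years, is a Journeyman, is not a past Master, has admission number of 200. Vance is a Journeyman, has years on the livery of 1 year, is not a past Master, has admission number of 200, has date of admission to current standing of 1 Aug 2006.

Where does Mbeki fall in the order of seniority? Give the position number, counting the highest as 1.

4

By standing in the guild: Harlow (Liveryman); then Leclerc (Freeman); then Yilmaz, Mbeki and Vance (Journeyman); then Nakamura (Apprentice).
Yilmaz, Mbeki and Vance are each not a past Master, so the next rule applies.
Yilmaz, Mbeki and Vance all have admission number 200, so the next rule applies.
Among Yilmaz, Mbeki and Vance, by date of admission to current standing (earlier first): Yilmaz (15 Nov 1998) before Mbeki (25 Jun 2001) before Vance (1 Aug 2006).
Order: Harlow, Leclerc, Yilmaz, Mbeki, Vance, Nakamura. So position 4.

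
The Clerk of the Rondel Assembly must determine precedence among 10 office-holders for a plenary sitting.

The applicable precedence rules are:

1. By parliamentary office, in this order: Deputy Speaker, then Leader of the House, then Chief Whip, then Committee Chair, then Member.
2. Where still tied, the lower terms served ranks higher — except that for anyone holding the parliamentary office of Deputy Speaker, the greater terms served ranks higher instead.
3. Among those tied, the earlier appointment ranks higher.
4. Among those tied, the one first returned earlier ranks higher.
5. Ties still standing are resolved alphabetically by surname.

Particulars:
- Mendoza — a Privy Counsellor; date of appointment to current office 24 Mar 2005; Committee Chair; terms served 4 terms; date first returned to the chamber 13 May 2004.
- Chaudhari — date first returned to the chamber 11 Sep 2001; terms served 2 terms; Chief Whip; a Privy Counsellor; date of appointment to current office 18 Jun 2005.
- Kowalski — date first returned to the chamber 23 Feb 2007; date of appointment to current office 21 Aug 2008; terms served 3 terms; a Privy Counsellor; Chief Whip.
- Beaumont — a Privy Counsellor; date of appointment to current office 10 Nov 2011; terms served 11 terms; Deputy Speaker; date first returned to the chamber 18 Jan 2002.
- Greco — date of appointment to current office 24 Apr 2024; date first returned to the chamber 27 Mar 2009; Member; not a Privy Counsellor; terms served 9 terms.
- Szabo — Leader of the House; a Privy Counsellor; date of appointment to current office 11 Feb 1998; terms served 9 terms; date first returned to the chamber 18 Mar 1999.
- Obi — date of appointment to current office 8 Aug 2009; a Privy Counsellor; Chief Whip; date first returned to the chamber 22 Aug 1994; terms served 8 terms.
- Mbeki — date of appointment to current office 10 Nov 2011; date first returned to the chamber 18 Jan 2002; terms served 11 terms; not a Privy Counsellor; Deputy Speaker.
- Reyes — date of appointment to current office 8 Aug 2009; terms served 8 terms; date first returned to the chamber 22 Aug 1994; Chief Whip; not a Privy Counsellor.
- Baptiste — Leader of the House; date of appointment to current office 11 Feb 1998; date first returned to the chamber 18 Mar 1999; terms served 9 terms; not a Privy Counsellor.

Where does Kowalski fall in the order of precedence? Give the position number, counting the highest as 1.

By parliamentary office: Beaumont and Mbeki (Deputy Speaker); then Baptiste and Szabo (Leader of the House); then Chaudhari, Kowalski, Obi and Reyes (Chief Whip); then Mendoza (Committee Chair); then Greco (Member).
Beaumont and Mbeki both have terms served 11 terms, so the next rule applies.
Beaumont and Mbeki both have date of appointment to current office 10 Nov 2011, so the next rule applies.
Beaumont and Mbeki both have date first returned to the chamber 18 Jan 2002, so the next rule applies.
Among Beaumont and Mbeki, alphabetically by surname: Beaumont before Mbeki.
Baptiste and Szabo both have terms served 9 terms, so the next rule applies.
Baptiste and Szabo both have date of appointment to current office 11 Feb 1998, so the next rule applies.
Baptiste and Szabo both have date first returned to the chamber 18 Mar 1999, so the next rule applies.
Among Baptiste and Szabo, alphabetically by surname: Baptiste before Szabo.
Among Chaudhari, Kowalski, Obi and Reyes, by terms served (lower first): Chaudhari (2 terms) before Kowalski (3 terms) before Obi and Reyes (8 terms).
Obi and Reyes both have date of appointment to current office 8 Aug 2009, so the next rule applies.
Obi and Reyes both have date first returned to the chamber 22 Aug 1994, so the next rule applies.
Among Obi and Reyes, alphabetically by surname: Obi before Reyes.
Order: Beaumont, Mbeki, Baptiste, Szabo, Chaudhari, Kowalski, Obi, Reyes, Mendoza, Greco. So position 6.

6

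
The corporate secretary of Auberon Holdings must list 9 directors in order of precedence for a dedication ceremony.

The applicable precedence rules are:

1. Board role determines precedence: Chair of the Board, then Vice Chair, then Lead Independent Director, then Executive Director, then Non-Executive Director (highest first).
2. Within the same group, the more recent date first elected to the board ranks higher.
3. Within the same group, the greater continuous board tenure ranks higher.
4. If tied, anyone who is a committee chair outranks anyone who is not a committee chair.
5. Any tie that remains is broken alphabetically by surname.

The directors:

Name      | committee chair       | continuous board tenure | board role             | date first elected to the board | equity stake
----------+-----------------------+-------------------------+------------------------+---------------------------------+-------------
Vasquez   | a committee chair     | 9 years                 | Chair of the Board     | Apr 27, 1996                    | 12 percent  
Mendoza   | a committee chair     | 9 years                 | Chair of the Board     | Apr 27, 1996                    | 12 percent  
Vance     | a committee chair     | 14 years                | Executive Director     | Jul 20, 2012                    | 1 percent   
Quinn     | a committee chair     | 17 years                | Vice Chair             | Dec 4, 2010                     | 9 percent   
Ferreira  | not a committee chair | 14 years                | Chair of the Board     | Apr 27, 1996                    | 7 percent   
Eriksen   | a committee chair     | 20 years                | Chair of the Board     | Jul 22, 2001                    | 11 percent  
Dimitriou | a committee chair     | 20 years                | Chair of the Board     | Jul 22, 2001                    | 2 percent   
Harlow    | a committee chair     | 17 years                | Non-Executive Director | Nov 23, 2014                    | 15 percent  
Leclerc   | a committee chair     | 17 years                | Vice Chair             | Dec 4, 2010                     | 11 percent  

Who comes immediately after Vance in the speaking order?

Harlow

By board role: Dimitriou, Eriksen, Ferreira, Mendoza and Vasquez (Chair of the Board); then Leclerc and Quinn (Vice Chair); then Vance (Executive Director); then Harlow (Non-Executive Director).
Among Dimitriou, Eriksen, Ferreira, Mendoza and Vasquez, by date first elected to the board (later first): Dimitriou and Eriksen (Jul 22, 2001) before Ferreira, Mendoza and Vasquez (Apr 27, 1996).
Dimitriou and Eriksen both have continuous board tenure 20 years, so the next rule applies.
Dimitriou and Eriksen are each a committee chair, so the next rule applies.
Among Dimitriou and Eriksen, alphabetically by surname: Dimitriou before Eriksen.
Among Ferreira, Mendoza and Vasquez, by continuous board tenure (higher first): Ferreira (14 years) before Mendoza and Vasquez (9 years).
Mendoza and Vasquez are each a committee chair, so the next rule applies.
Among Mendoza and Vasquez, alphabetically by surname: Mendoza before Vasquez.
Leclerc and Quinn both have date first elected to the board Dec 4, 2010, so the next rule applies.
Leclerc and Quinn both have continuous board tenure 17 years, so the next rule applies.
Leclerc and Quinn are each a committee chair, so the next rule applies.
Among Leclerc and Quinn, alphabetically by surname: Leclerc before Quinn.
Order: Dimitriou, Eriksen, Ferreira, Mendoza, Vasquez, Leclerc, Quinn, Vance, Harlow.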